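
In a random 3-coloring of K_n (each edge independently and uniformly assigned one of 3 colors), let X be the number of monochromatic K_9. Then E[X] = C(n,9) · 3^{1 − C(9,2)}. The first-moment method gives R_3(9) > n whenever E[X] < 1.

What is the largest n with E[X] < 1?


We need C(n, 9) · 3^{1 − 36} < 1, i.e. C(n, 9) < 3^{36 − 1} = 50031545098999707.
Check values of n near the boundary:
  n = 297: C(297, 9) = 43842345008337645; 43842345008337645 < 50031545098999707? YES
  n = 298: C(298, 9) = 45207677551849890; 45207677551849890 < 50031545098999707? YES
  n = 299: C(299, 9) = 46610674441390059; 46610674441390059 < 50031545098999707? YES
  n = 300: C(300, 9) = 48052241692154700; 48052241692154700 < 50031545098999707? YES
  n = 301: C(301, 9) = 49533303936090975; 49533303936090975 < 50031545098999707? YES
  n = 302: C(302, 9) = 51054804739588650; 51054804739588650 < 50031545098999707? NO
  n = 303: C(303, 9) = 52617706925494425; 52617706925494425 < 50031545098999707? NO
The largest n with C(n, 9) < 50031545098999707 is n = 301 (where E[X] = 16511101312030325/16677181699666569 ≈ 0.9900415). Hence R_3(9) > 301, i.e. R_3(9) ≥ 302.

Largest n = 301; hence R_3(9) > 301.


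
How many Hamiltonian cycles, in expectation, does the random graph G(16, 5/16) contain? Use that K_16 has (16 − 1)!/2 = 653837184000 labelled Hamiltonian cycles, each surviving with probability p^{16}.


K_16 has (16 − 1)!/2 = 653837184000 labelled Hamiltonian cycles.
For each such Hamiltonian cycle H, let X_H = 1 if all 16 edges of H are present in G. Then P[X_H = 1] = p^{16} = (5/16)^{16} = 152587890625/18446744073709551616.
Summing the indicators: E[X] = Σ_H E[X_H] = 653837184000 · p^{16} = 653837184000 · 152587890625/18446744073709551616 = 97429332733154296875/18014398509481984.
Numerically: E[X] ≈ 5408.41.

E[X] = 653837184000 · (5/16)^{16} = 97429332733154296875/18014398509481984 ≈ 5408.41.


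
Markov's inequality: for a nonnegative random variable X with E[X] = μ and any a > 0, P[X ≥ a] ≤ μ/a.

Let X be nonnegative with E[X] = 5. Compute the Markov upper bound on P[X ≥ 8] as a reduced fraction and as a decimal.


μ = E[X] = 5, a = 8.
Markov: P[X ≥ 8] ≤ μ/a = (5)/8 = 5/8.
Numerically: ≈ 0.625000.
(Since a = 8 > μ = 5.000000, the bound 5/8 is < 1 and informative.)

P[X ≥ 8] ≤ 5/8 ≈ 0.625000.


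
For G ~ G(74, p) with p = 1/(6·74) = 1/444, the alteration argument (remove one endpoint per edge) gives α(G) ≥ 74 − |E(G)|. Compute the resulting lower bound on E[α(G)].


E[|E(G)|] = C(74, 2)·p = 2701 · (1/444) = 73/12.
E[α(G)] ≥ n − E[|E(G)|] = 74 − 73/12 = 815/12.
Numerically: ≈ 67.91667.
(This is only a lower bound; the true E[α(G)] may be larger.)

E[α(G)] ≥ 815/12 ≈ 67.91667.


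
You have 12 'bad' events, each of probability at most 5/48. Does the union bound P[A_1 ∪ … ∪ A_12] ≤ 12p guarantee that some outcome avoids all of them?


Union bound: P[∪_{i=1}^{12} A_i] ≤ Σ_i P[A_i] ≤ 12·p = 12·(5/48) = 5/4.
Numerically: 5/4 ≈ 1.250.
Is 5/4 < 1? NO.
Since the bound 5/4 is ≥ 1, the union bound is uninformative here; it does NOT by itself certify existence.

12·p = 5/4 ≈ 1.250; existence NOT certified by the union bound.


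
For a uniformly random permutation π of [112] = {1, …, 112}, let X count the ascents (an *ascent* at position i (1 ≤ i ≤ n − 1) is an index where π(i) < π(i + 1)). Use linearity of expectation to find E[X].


Write X = Σ X_I over i = 1, …, 111, with X_I the indicator of one ascent.
There are 111 indicators.
For each fixed i, the pair (π(i), π(i+1)) is a uniformly random ordered pair of distinct values from {1, …, 112}; by symmetry P[π(i) < π(i+1)] = 1/2.
By linearity: E[X] = 111 · (1/2) = (112 − 1) · (1/2) = 111/2 ≈ 55.50000.

E[X] = 111/2 = 55.50000.


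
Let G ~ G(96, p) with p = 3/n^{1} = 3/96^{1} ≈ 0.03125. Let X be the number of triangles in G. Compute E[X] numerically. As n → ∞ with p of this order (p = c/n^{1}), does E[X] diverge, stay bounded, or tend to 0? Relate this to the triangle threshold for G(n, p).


Number of potential triangles: C(96, 3) = 142880.
Each occurs with probability p³ ≈ (0.03125)³ ≈ 3.05175781e-05.
By linearity: E[X] = C(96, 3)·p³ ≈ 142880 · 3.05175781e-05 ≈ 4.360352.
Here α = 1, so p = 3/n is exactly at the triangle threshold p ~ 1/n. Asymptotically E[X] → c³/6 = 3³/6 = 9/2 ≈ 4.500000, a bounded constant. In this regime the triangle count is asymptotically Poisson(c³/6).

E[X] ≈ 4.360352; in regime p = Θ(1/n^{1}) E[X] stays bounded (at the triangle threshold p ~ 1/n).


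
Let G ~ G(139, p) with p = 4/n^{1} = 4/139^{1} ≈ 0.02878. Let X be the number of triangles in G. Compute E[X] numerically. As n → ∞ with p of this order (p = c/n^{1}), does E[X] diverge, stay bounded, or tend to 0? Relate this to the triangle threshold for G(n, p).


Number of potential triangles: C(139, 3) = 437989.
Each occurs with probability p³ ≈ (0.02878)³ ≈ 2.383063e-05.
By linearity: E[X] = C(139, 3)·p³ ≈ 437989 · 2.383063e-05 ≈ 10.4376.
Here α = 1, so p = 4/n is exactly at the triangle threshold p ~ 1/n. Asymptotically E[X] → c³/6 = 4³/6 = 32/3 ≈ 10.6667, a bounded constant. In this regime the triangle count is asymptotically Poisson(c³/6).

E[X] ≈ 10.4376; in regime p = Θ(1/n^{1}) E[X] stays bounded (at the triangle threshold p ~ 1/n).


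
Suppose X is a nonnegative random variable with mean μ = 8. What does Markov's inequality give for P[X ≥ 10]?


μ = E[X] = 8, a = 10.
Markov: P[X ≥ 10] ≤ μ/a = (8)/10 = 4/5.
Numerically: ≈ 0.80000.
(Since a = 10 > μ = 8.00000, the bound 4/5 is < 1 and informative.)

P[X ≥ 10] ≤ 4/5 ≈ 0.80000.


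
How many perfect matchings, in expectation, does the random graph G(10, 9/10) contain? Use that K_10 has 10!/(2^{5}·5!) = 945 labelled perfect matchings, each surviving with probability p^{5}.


K_10 has 10!/(2^{5}·5!) = 945 labelled perfect matchings.
For each such perfect matching H, let X_H = 1 if all 5 edges of H are present in G. Then P[X_H = 1] = p^{5} = (9/10)^{5} = 59049/100000.
By linearity of expectation: E[X] = Σ_H E[X_H] = 945 · p^{5} = 945 · 59049/100000 = 11160261/20000.
Numerically: E[X] ≈ 558.

E[X] = 945 · (9/10)^{5} = 11160261/20000 ≈ 558.


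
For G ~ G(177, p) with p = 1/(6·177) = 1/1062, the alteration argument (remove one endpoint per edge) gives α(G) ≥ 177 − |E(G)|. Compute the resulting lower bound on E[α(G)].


E[|E(G)|] = C(177, 2)·p = 15576 · (1/1062) = 44/3.
E[α(G)] ≥ n − E[|E(G)|] = 177 − 44/3 = 487/3.
Numerically: ≈ 162.3333.
(This is only a lower bound; the true E[α(G)] may be larger.)

E[α(G)] ≥ 487/3 ≈ 162.3333.


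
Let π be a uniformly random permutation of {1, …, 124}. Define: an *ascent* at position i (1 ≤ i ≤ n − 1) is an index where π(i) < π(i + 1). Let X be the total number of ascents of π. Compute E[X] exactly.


Write X = Σ X_I over i = 1, …, 123, with X_I the indicator of one ascent.
There are 123 indicators.
For each fixed i, the pair (π(i), π(i+1)) is a uniformly random ordered pair of distinct values from {1, …, 124}; by symmetry P[π(i) < π(i+1)] = 1/2.
By linearity: E[X] = 123 · (1/2) = (124 − 1) · (1/2) = 123/2 ≈ 61.500.

E[X] = 123/2 = 61.500.


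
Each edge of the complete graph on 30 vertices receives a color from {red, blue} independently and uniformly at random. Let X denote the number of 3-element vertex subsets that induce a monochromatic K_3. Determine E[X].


Let X = Σ_S X_S over the C(30, 3) = 4060 subsets S of size 3, where X_S = 1 if the K_3 on S is monochromatic.
For a fixed S, the K_3 on S has C(3, 2) = 3 edges. P[all 3 edges red] = (1/2)^3, and likewise for blue, so P[monochromatic] = 2·(1/2)^3 = 2^{1 − 3} = 1/4.
Summing: E[X] = C(30, 3) · 2^{1 − 3} = 4060 · 1/4 = 1015.
Numerically: E[X] ≈ 1015.000.

E[X] = C(30,3)·2^(1−C(3,2)) = 1015 ≈ 1015.000.


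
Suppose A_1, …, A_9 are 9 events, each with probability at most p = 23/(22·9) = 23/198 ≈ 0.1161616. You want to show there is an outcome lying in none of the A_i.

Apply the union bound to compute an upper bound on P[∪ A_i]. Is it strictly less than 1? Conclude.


Union bound: P[∪_{i=1}^{9} A_i] ≤ Σ_i P[A_i] ≤ 9·p = 9·(23/198) = 23/22.
Numerically: 23/22 ≈ 1.0454545.
Is 23/22 < 1? NO.
Since the bound 23/22 is ≥ 1, the union bound is uninformative here; it does NOT by itself certify existence.

9·p = 23/22 ≈ 1.0454545; existence NOT certified by the union bound.


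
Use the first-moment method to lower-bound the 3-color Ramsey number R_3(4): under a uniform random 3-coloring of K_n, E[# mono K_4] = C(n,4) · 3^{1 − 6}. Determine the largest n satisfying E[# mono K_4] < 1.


We need C(n, 4) · 3^{1 − 6} < 1, i.e. C(n, 4) < 3^{6 − 1} = 243.
Check values of n near the boundary:
  n = 8: C(8, 4) = 70; 70 < 243? YES
  n = 9: C(9, 4) = 126; 126 < 243? YES
  n = 10: C(10, 4) = 210; 210 < 243? YES
  n = 11: C(11, 4) = 330; 330 < 243? NO
  n = 12: C(12, 4) = 495; 495 < 243? NO
  n = 13: C(13, 4) = 715; 715 < 243? NO
The largest n with C(n, 4) < 243 is n = 10 (where E[X] = 70/81 ≈ 0.864198). Hence R_3(4) > 10, i.e. R_3(4) ≥ 11.

Largest n = 10; hence R_3(4) > 10.


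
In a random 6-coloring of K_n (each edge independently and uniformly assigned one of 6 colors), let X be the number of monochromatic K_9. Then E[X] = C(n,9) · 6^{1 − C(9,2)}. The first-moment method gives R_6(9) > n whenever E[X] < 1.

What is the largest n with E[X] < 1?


We need C(n, 9) · 6^{1 − 36} < 1, i.e. C(n, 9) < 6^{36 − 1} = 1719070799748422591028658176.
Check values of n near the boundary:
  n = 4406: C(4406, 9) = 1710356485221788389505285700; 1710356485221788389505285700 < 1719070799748422591028658176? YES
  n = 4407: C(4407, 9) = 1713856532599459170657070050; 1713856532599459170657070050 < 1719070799748422591028658176? YES
  n = 4408: C(4408, 9) = 1717362945146264156457459600; 1717362945146264156457459600 < 1719070799748422591028658176? YES
  n = 4409: C(4409, 9) = 1720875732988608787686577131; 1720875732988608787686577131 < 1719070799748422591028658176? NO
  n = 4410: C(4410, 9) = 1724394906266704102180823710; 1724394906266704102180823710 < 1719070799748422591028658176? NO
  n = 4411: C(4411, 9) = 1727920475134582415883601405; 1727920475134582415883601405 < 1719070799748422591028658176? NO
The largest n with C(n, 9) < 1719070799748422591028658176 is n = 4408 (where E[X] = 35778394690547169926197075/35813974994758803979763712 ≈ 0.9990). Hence R_6(9) > 4408, i.e. R_6(9) ≥ 4409.

Largest n = 4408; hence R_6(9) > 4408.


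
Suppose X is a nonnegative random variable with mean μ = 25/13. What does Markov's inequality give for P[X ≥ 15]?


μ = E[X] = 25/13, a = 15.
Markov: P[X ≥ 15] ≤ μ/a = (25/13)/15 = 5/39.
Numerically: ≈ 0.128205.
(Since a = 15 > μ = 1.923077, the bound 5/39 is < 1 and informative.)

P[X ≥ 15] ≤ 5/39 ≈ 0.128205.


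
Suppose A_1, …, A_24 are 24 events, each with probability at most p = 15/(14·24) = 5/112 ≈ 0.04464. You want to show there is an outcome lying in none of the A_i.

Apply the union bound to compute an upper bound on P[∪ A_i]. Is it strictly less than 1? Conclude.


Union bound: P[∪_{i=1}^{24} A_i] ≤ Σ_i P[A_i] ≤ 24·p = 24·(5/112) = 15/14.
Numerically: 15/14 ≈ 1.07143.
Is 15/14 < 1? NO.
Since the bound 15/14 is ≥ 1, the union bound is uninformative here; it does NOT by itself certify existence.

24·p = 15/14 ≈ 1.07143; existence NOT certified by the union bound.


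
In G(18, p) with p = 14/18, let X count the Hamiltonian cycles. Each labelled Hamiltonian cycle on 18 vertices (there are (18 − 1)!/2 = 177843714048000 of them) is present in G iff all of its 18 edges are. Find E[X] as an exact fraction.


K_18 has (18 − 1)!/2 = 177843714048000 labelled Hamiltonian cycles.
For each such Hamiltonian cycle H, let X_H = 1 if all 18 edges of H are present in G. Then P[X_H = 1] = p^{18} = (7/9)^{18} = 1628413597910449/150094635296999121.
By linearity: E[X] = Σ_H E[X_H] = 177843714048000 · p^{18} = 177843714048000 · 1628413597910449/150094635296999121 = 397260798708725298034688000/205891132094649.
Numerically: E[X] ≈ 1.9295e+12.

E[X] = 177843714048000 · (7/9)^{18} = 397260798708725298034688000/205891132094649 ≈ 1.9295e+12.


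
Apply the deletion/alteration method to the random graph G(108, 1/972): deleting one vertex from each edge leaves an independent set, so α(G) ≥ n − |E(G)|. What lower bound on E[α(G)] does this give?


E[|E(G)|] = C(108, 2)·p = 5778 · (1/972) = 107/18.
E[α(G)] ≥ n − E[|E(G)|] = 108 − 107/18 = 1837/18.
Numerically: ≈ 102.0556.
(This is only a lower bound; the true E[α(G)] may be larger.)

E[α(G)] ≥ 1837/18 ≈ 102.0556.


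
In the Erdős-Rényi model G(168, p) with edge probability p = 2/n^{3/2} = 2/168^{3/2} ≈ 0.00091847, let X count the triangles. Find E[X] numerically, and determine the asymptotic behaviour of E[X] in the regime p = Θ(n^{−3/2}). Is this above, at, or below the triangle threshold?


Number of potential triangles: C(168, 3) = 776216.
Each occurs with probability p³ ≈ (0.00091847)³ ≈ 7.7481536e-10.
By linearity: E[X] = C(168, 3)·p³ ≈ 776216 · 7.7481536e-10 ≈ 0.00060.
Since α = 3/2 > 1, p = c/n^{3/2} = o(1/n) is below the triangle threshold p ~ 1/n. Asymptotically E[X] ~ (c³/6)·n^{3(1−α)} = (2³/6)·n^{-1.5} → 0, so by Markov's inequality G has no triangles w.h.p.

E[X] ≈ 0.00060; in regime p = Θ(1/n^{3/2}) E[X] tends to 0 (below the triangle threshold p ~ 1/n).


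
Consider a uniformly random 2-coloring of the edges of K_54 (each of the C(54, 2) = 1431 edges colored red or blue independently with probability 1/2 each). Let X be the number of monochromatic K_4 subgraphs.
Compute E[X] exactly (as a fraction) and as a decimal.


Let X = Σ_S X_S over the C(54, 4) = 316251 subsets S of size 4, where X_S = 1 if the K_4 on S is monochromatic.
For a fixed S, the K_4 on S has C(4, 2) = 6 edges. P[all 6 edges red] = (1/2)^6, and likewise for blue, so P[monochromatic] = 2·(1/2)^6 = 2^{1 − 6} = 1/32.
Summing: E[X] = C(54, 4) · 2^{1 − 6} = 316251 · 1/32 = 316251/32.
Numerically: E[X] ≈ 9882.8438.

E[X] = C(54,4)·2^(1−C(4,2)) = 316251/32 ≈ 9882.8438.


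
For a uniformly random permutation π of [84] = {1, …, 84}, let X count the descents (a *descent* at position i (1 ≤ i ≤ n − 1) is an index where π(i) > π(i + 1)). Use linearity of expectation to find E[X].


Write X = Σ X_I over i = 1, …, 83, with X_I the indicator of one descent.
There are 83 indicators.
For each fixed i, the pair (π(i), π(i+1)) is a uniformly random ordered pair of distinct values from {1, …, 84}; by symmetry P[π(i) > π(i+1)] = 1/2.
By linearity: E[X] = 83 · (1/2) = (84 − 1) · (1/2) = 83/2 ≈ 41.500000.

E[X] = 83/2 = 41.500000.


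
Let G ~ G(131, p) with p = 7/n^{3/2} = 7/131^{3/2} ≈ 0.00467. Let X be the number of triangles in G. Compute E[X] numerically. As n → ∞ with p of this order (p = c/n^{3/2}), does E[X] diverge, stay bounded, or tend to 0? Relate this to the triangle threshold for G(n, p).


Number of potential triangles: C(131, 3) = 366145.
Each occurs with probability p³ ≈ (0.00467)³ ≈ 1.01759e-07.
By linearity: E[X] = C(131, 3)·p³ ≈ 366145 · 1.01759e-07 ≈ 0.037.
Since α = 3/2 > 1, p = c/n^{3/2} = o(1/n) is below the triangle threshold p ~ 1/n. Asymptotically E[X] ~ (c³/6)·n^{3(1−α)} = (7³/6)·n^{-1.5} → 0, so by Markov's inequality G has no triangles w.h.p.

E[X] ≈ 0.037; in regime p = Θ(1/n^{3/2}) E[X] tends to 0 (below the triangle threshold p ~ 1/n).


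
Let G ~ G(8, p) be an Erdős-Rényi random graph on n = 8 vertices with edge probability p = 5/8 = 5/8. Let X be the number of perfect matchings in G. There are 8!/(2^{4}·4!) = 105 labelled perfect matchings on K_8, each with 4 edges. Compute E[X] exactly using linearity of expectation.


K_8 has 8!/(2^{4}·4!) = 105 labelled perfect matchings.
For each such perfect matching H, let X_H = 1 if all 4 edges of H are present in G. Then P[X_H = 1] = p^{4} = (5/8)^{4} = 625/4096.
By linearity of expectation: E[X] = Σ_H E[X_H] = 105 · p^{4} = 105 · 625/4096 = 65625/4096.
Numerically: E[X] ≈ 16.

E[X] = 105 · (5/8)^{4} = 65625/4096 ≈ 16.


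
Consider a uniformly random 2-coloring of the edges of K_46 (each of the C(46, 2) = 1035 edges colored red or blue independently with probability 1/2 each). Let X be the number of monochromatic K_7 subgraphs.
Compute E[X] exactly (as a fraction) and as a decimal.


Let X = Σ_S X_S over the C(46, 7) = 53524680 subsets S of size 7, where X_S = 1 if the K_7 on S is monochromatic.
For a fixed S, the K_7 on S has C(7, 2) = 21 edges. P[all 21 edges red] = (1/2)^21, and likewise for blue, so P[monochromatic] = 2·(1/2)^21 = 2^{1 − 21} = 1/1048576.
Summing: E[X] = C(46, 7) · 2^{1 − 21} = 53524680 · 1/1048576 = 6690585/131072.
Numerically: E[X] ≈ 51.045113.

E[X] = C(46,7)·2^(1−C(7,2)) = 6690585/131072 ≈ 51.045113.


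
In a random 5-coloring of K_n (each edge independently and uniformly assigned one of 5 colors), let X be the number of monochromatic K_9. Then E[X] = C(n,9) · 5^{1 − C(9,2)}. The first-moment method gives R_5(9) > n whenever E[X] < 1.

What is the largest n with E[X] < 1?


We need C(n, 9) · 5^{1 − 36} < 1, i.e. C(n, 9) < 5^{36 − 1} = 2910383045673370361328125.
Check values of n near the boundary:
  n = 2165: C(2165, 9) = 2832220612024886803272630; 2832220612024886803272630 < 2910383045673370361328125? YES
  n = 2166: C(2166, 9) = 2844037944203015677277940; 2844037944203015677277940 < 2910383045673370361328125? YES
  n = 2167: C(2167, 9) = 2855899084841489792706810; 2855899084841489792706810 < 2910383045673370361328125? YES
  n = 2168: C(2168, 9) = 2867804175977929537095120; 2867804175977929537095120 < 2910383045673370361328125? YES
  n = 2169: C(2169, 9) = 2879753360044504243499683; 2879753360044504243499683 < 2910383045673370361328125? YES
  n = 2170: C(2170, 9) = 2891746779868845075610510; 2891746779868845075610510 < 2910383045673370361328125? YES
  n = 2171: C(2171, 9) = 2903784578674959601827205; 2903784578674959601827205 < 2910383045673370361328125? YES
  n = 2172: C(2172, 9) = 2915866900084148060642020; 2915866900084148060642020 < 2910383045673370361328125? NO
  n = 2173: C(2173, 9) = 2927993888115921319674265; 2927993888115921319674265 < 2910383045673370361328125? NO
The largest n with C(n, 9) < 2910383045673370361328125 is n = 2171 (where E[X] = 580756915734991920365441/582076609134674072265625 ≈ 0.998). Hence R_5(9) > 2171, i.e. R_5(9) ≥ 2172.

Largest n = 2171; hence R_5(9) > 2171.


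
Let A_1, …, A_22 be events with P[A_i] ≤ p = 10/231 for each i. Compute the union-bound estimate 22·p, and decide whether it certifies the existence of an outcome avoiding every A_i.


Union bound: P[∪_{i=1}^{22} A_i] ≤ Σ_i P[A_i] ≤ 22·p = 22·(10/231) = 20/21.
Numerically: 20/21 ≈ 0.952.
Is 20/21 < 1? YES.
Since P[∪ A_i] ≤ 20/21 < 1, the complement has P[∩ A_i^c] ≥ 1 − 20/21 = 1/21 > 0, so some outcome avoids every A_i.

22·p = 20/21 ≈ 0.952; existence CERTIFIED by the union bound.


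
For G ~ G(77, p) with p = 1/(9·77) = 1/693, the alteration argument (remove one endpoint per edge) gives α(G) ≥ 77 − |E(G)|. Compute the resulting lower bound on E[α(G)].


E[|E(G)|] = C(77, 2)·p = 2926 · (1/693) = 38/9.
E[α(G)] ≥ n − E[|E(G)|] = 77 − 38/9 = 655/9.
Numerically: ≈ 72.7778.
(This is only a lower bound; the true E[α(G)] may be larger.)

E[α(G)] ≥ 655/9 ≈ 72.7778.


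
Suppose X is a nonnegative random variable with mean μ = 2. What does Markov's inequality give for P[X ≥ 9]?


μ = E[X] = 2, a = 9.
Markov: P[X ≥ 9] ≤ μ/a = (2)/9 = 2/9.
Numerically: ≈ 0.222222.
(Since a = 9 > μ = 2.000000, the bound 2/9 is < 1 and informative.)

P[X ≥ 9] ≤ 2/9 ≈ 0.222222.


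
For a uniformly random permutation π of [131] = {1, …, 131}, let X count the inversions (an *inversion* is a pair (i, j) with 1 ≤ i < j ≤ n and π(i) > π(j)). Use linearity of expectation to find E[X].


Write X = Σ X_I over the C(131, 2) = 8515 pairs i < j, with X_I the indicator of one inversion.
There are 8515 indicators.
For each fixed pair i < j, the values π(i) and π(j) are two distinct elements of {1, …, 131} in uniformly random order; by symmetry P[π(i) > π(j)] = 1/2.
By linearity: E[X] = 8515 · (1/2) = C(131, 2) · (1/2) = 8515/2 = 8515/2 ≈ 4257.500.

E[X] = 8515/2 = 4257.500.


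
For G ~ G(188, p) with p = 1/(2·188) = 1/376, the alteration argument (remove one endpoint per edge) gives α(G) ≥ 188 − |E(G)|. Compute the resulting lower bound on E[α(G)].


E[|E(G)|] = C(188, 2)·p = 17578 · (1/376) = 187/4.
E[α(G)] ≥ n − E[|E(G)|] = 188 − 187/4 = 565/4.
Numerically: ≈ 141.250000.
(This is only a lower bound; the true E[α(G)] may be larger.)

E[α(G)] ≥ 565/4 ≈ 141.250000.


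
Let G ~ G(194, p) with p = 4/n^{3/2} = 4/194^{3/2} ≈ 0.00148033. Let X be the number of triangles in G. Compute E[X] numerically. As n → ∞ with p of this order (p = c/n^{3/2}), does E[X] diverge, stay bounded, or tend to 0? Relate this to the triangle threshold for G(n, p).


Number of potential triangles: C(194, 3) = 1198144.
Each occurs with probability p³ ≈ (0.00148033)³ ≈ 3.24393534e-09.
By linearity: E[X] = C(194, 3)·p³ ≈ 1198144 · 3.24393534e-09 ≈ 0.003887.
Since α = 3/2 > 1, p = c/n^{3/2} = o(1/n) is below the triangle threshold p ~ 1/n. Asymptotically E[X] ~ (c³/6)·n^{3(1−α)} = (4³/6)·n^{-1.5} → 0, so by Markov's inequality G has no triangles w.h.p.

E[X] ≈ 0.003887; in regime p = Θ(1/n^{3/2}) E[X] tends to 0 (below the triangle threshold p ~ 1/n).


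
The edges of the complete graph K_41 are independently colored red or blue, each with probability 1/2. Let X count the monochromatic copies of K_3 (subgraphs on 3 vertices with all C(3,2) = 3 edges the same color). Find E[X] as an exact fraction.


Let X = Σ_S X_S over the C(41, 3) = 10660 subsets S of size 3, where X_S = 1 if the K_3 on S is monochromatic.
For a fixed S, the K_3 on S has C(3, 2) = 3 edges. P[all 3 edges red] = (1/2)^3, and likewise for blue, so P[monochromatic] = 2·(1/2)^3 = 2^{1 − 3} = 1/4.
By linearity of expectation: E[X] = C(41, 3) · 2^{1 − 3} = 10660 · 1/4 = 2665.
Numerically: E[X] ≈ 2665.0000.

E[X] = C(41,3)·2^(1−C(3,2)) = 2665 ≈ 2665.0000.


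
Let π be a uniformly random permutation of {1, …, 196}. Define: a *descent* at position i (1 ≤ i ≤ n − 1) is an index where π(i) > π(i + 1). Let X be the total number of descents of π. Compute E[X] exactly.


Write X = Σ X_I over i = 1, …, 195, with X_I the indicator of one descent.
There are 195 indicators.
For each fixed i, the pair (π(i), π(i+1)) is a uniformly random ordered pair of distinct values from {1, …, 196}; by symmetry P[π(i) > π(i+1)] = 1/2.
By linearity: E[X] = 195 · (1/2) = (196 − 1) · (1/2) = 195/2 ≈ 97.500000.

E[X] = 195/2 = 97.500000.


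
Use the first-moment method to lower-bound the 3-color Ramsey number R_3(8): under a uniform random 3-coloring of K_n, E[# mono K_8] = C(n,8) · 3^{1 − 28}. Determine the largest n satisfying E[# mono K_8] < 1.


We need C(n, 8) · 3^{1 − 28} < 1, i.e. C(n, 8) < 3^{28 − 1} = 7625597484987.
Check values of n near the boundary:
  n = 151: C(151, 8) = 5551321138650; 5551321138650 < 7625597484987? YES
  n = 152: C(152, 8) = 5859727868575; 5859727868575 < 7625597484987? YES
  n = 153: C(153, 8) = 6183023199255; 6183023199255 < 7625597484987? YES
  n = 154: C(154, 8) = 6521818990995; 6521818990995 < 7625597484987? YES
  n = 155: C(155, 8) = 6876747915675; 6876747915675 < 7625597484987? YES
  n = 156: C(156, 8) = 7248464019225; 7248464019225 < 7625597484987? YES
  n = 157: C(157, 8) = 7637643295425; 7637643295425 < 7625597484987? NO
The largest n with C(n, 8) < 7625597484987 is n = 156 (where E[X] = 805384891025/847288609443 ≈ 0.951). Hence R_3(8) > 156, i.e. R_3(8) ≥ 157.

Largest n = 156; hence R_3(8) > 156.


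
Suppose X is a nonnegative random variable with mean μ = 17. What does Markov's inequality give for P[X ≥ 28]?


μ = E[X] = 17, a = 28.
Markov: P[X ≥ 28] ≤ μ/a = (17)/28 = 17/28.
Numerically: ≈ 0.6071.
(Since a = 28 > μ = 17.0000, the bound 17/28 is < 1 and informative.)

P[X ≥ 28] ≤ 17/28 ≈ 0.6071.


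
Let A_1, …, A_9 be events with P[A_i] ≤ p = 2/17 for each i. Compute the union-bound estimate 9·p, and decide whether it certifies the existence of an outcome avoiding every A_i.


Union bound: P[∪_{i=1}^{9} A_i] ≤ Σ_i P[A_i] ≤ 9·p = 9·(2/17) = 18/17.
Numerically: 18/17 ≈ 1.05882.
Is 18/17 < 1? NO.
Since the bound 18/17 is ≥ 1, the union bound is uninformative here; it does NOT by itself certify existence.

9·p = 18/17 ≈ 1.05882; existence NOT certified by the union bound.


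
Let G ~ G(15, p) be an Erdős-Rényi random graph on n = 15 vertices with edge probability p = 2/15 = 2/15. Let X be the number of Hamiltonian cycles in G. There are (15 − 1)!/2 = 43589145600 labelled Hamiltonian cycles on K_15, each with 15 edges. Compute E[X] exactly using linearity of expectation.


K_15 has (15 − 1)!/2 = 43589145600 labelled Hamiltonian cycles.
For each such Hamiltonian cycle H, let X_H = 1 if all 15 edges of H are present in G. Then P[X_H = 1] = p^{15} = (2/15)^{15} = 32768/437893890380859375.
By linearity of expectation: E[X] = Σ_H E[X_H] = 43589145600 · p^{15} = 43589145600 · 32768/437893890380859375 = 235115905024/72081298828125.
Numerically: E[X] ≈ 0.00326182.

E[X] = 43589145600 · (2/15)^{15} = 235115905024/72081298828125 ≈ 0.00326182.


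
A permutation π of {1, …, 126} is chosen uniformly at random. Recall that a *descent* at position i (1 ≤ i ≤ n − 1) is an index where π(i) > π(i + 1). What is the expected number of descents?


Write X = Σ X_I over i = 1, …, 125, with X_I the indicator of one descent.
There are 125 indicators.
For each fixed i, the pair (π(i), π(i+1)) is a uniformly random ordered pair of distinct values from {1, …, 126}; by symmetry P[π(i) > π(i+1)] = 1/2.
By linearity: E[X] = 125 · (1/2) = (126 − 1) · (1/2) = 125/2 ≈ 62.5000.

E[X] = 125/2 = 62.5000.


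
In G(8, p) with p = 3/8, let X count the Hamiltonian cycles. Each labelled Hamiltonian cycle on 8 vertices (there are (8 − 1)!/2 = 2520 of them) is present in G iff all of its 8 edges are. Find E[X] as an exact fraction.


K_8 has (8 − 1)!/2 = 2520 labelled Hamiltonian cycles.
For each such Hamiltonian cycle H, let X_H = 1 if all 8 edges of H are present in G. Then P[X_H = 1] = p^{8} = (3/8)^{8} = 6561/16777216.
By linearity of expectation: E[X] = Σ_H E[X_H] = 2520 · p^{8} = 2520 · 6561/16777216 = 2066715/2097152.
Numerically: E[X] ≈ 0.98549.

E[X] = 2520 · (3/8)^{8} = 2066715/2097152 ≈ 0.98549.


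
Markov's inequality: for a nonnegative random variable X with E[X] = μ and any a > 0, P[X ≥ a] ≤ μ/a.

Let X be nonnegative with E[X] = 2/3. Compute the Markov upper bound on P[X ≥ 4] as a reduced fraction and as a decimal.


μ = E[X] = 2/3, a = 4.
Markov: P[X ≥ 4] ≤ μ/a = (2/3)/4 = 1/6.
Numerically: ≈ 0.1667.
(Since a = 4 > μ = 0.6667, the bound 1/6 is < 1 and informative.)

P[X ≥ 4] ≤ 1/6 ≈ 0.1667.


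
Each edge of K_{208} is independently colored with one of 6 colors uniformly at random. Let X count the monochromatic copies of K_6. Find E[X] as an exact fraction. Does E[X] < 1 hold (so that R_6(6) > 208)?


E[X] = C(208, 6) · 6^{1 − 15} = 104579959848 · 6^{−14} = 104579959848/78364164096.
As a reduced fraction: E[X] = 4357498327/3265173504 ≈ 1.334538.
Is E[X] < 1? NO.
Since E[X] ≥ 1, the first-moment bound is inconclusive at n = 208; it does NOT by itself certify R_6(6) > 208.

E[X] = 4357498327/3265173504 ≈ 1.334538; E[X] ≥ 1; first-moment method inconclusive here.


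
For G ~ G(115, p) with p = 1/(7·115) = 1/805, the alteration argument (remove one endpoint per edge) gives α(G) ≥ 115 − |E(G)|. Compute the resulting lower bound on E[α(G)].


E[|E(G)|] = C(115, 2)·p = 6555 · (1/805) = 57/7.
E[α(G)] ≥ n − E[|E(G)|] = 115 − 57/7 = 748/7.
Numerically: ≈ 106.85714.
(This is only a lower bound; the true E[α(G)] may be larger.)

E[α(G)] ≥ 748/7 ≈ 106.85714.


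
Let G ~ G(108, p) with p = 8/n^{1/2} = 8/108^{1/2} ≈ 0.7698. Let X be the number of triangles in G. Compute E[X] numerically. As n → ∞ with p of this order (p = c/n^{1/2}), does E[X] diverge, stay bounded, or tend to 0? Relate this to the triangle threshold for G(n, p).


Number of potential triangles: C(108, 3) = 204156.
Each occurs with probability p³ ≈ (0.7698)³ ≈ 4.561780e-01.
By linearity: E[X] = C(108, 3)·p³ ≈ 204156 · 4.561780e-01 ≈ 93131.4738.
Since α = 1/2 < 1, p = c/n^{1/2} ≫ 1/n is above the triangle threshold p ~ 1/n. Asymptotically E[X] ~ (c³/6)·n^{3(1−α)} = (8³/6)·n^{1.5} → ∞; triangles are abundant w.h.p.

E[X] ≈ 93131.4738; in regime p = Θ(1/n^{1/2}) E[X] diverges (above the triangle threshold p ~ 1/n).


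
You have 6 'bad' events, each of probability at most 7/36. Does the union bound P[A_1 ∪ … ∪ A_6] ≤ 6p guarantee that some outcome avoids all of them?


Union bound: P[∪_{i=1}^{6} A_i] ≤ Σ_i P[A_i] ≤ 6·p = 6·(7/36) = 7/6.
Numerically: 7/6 ≈ 1.166667.
Is 7/6 < 1? NO.
Since the bound 7/6 is ≥ 1, the union bound is uninformative here; it does NOT by itself certify existence.

6·p = 7/6 ≈ 1.166667; existence NOT certified by the union bound.


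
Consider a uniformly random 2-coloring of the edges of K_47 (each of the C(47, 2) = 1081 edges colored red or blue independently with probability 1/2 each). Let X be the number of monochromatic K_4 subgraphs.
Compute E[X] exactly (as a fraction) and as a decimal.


Let X = Σ_S X_S over the C(47, 4) = 178365 subsets S of size 4, where X_S = 1 if the K_4 on S is monochromatic.
For a fixed S, the K_4 on S has C(4, 2) = 6 edges. P[all 6 edges red] = (1/2)^6, and likewise for blue, so P[monochromatic] = 2·(1/2)^6 = 2^{1 − 6} = 1/32.
By linearity: E[X] = C(47, 4) · 2^{1 − 6} = 178365 · 1/32 = 178365/32.
Numerically: E[X] ≈ 5573.906.

E[X] = C(47,4)·2^(1−C(4,2)) = 178365/32 ≈ 5573.906.


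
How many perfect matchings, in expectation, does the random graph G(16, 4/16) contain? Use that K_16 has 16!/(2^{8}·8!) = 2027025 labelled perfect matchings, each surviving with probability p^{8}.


K_16 has 16!/(2^{8}·8!) = 2027025 labelled perfect matchings.
For each such perfect matching H, let X_H = 1 if all 8 edges of H are present in G. Then P[X_H = 1] = p^{8} = (1/4)^{8} = 1/65536.
Summing the indicators: E[X] = Σ_H E[X_H] = 2027025 · p^{8} = 2027025 · 1/65536 = 2027025/65536.
Numerically: E[X] ≈ 30.9.

E[X] = 2027025 · (1/4)^{8} = 2027025/65536 ≈ 30.9.


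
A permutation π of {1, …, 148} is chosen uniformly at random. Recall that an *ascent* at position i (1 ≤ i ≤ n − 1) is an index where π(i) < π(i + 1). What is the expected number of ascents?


Write X = Σ X_I over i = 1, …, 147, with X_I the indicator of one ascent.
There are 147 indicators.
For each fixed i, the pair (π(i), π(i+1)) is a uniformly random ordered pair of distinct values from {1, …, 148}; by symmetry P[π(i) < π(i+1)] = 1/2.
By linearity: E[X] = 147 · (1/2) = (148 − 1) · (1/2) = 147/2 ≈ 73.500000.

E[X] = 147/2 = 73.500000.


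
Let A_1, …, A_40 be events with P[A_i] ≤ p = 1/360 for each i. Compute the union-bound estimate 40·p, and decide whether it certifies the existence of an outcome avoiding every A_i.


Union bound: P[∪_{i=1}^{40} A_i] ≤ Σ_i P[A_i] ≤ 40·p = 40·(1/360) = 1/9.
Numerically: 1/9 ≈ 0.1111.
Is 1/9 < 1? YES.
Since P[∪ A_i] ≤ 1/9 < 1, the complement has P[∩ A_i^c] ≥ 1 − 1/9 = 8/9 > 0, so some outcome avoids every A_i.

40·p = 1/9 ≈ 0.1111; existence CERTIFIED by the union bound.


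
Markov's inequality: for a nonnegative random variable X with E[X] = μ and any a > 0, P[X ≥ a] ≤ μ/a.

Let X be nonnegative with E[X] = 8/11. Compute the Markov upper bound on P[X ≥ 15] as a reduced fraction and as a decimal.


μ = E[X] = 8/11, a = 15.
Markov: P[X ≥ 15] ≤ μ/a = (8/11)/15 = 8/165.
Numerically: ≈ 0.04848.
(Since a = 15 > μ = 0.72727, the bound 8/165 is < 1 and informative.)

P[X ≥ 15] ≤ 8/165 ≈ 0.04848.


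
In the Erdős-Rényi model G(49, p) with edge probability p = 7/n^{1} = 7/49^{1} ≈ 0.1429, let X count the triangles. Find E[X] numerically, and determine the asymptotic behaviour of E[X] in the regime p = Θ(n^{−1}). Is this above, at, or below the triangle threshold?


Number of potential triangles: C(49, 3) = 18424.
Each occurs with probability p³ ≈ (0.1429)³ ≈ 2.915452e-03.
By linearity: E[X] = C(49, 3)·p³ ≈ 18424 · 2.915452e-03 ≈ 53.7143.
Here α = 1, so p = 7/n is exactly at the triangle threshold p ~ 1/n. Asymptotically E[X] → c³/6 = 7³/6 = 343/6 ≈ 57.1667, a bounded constant. In this regime the triangle count is asymptotically Poisson(c³/6).

E[X] ≈ 53.7143; in regime p = Θ(1/n^{1}) E[X] stays bounded (at the triangle threshold p ~ 1/n).


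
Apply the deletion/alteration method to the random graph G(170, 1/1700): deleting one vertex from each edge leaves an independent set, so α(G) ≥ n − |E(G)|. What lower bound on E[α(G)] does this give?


E[|E(G)|] = C(170, 2)·p = 14365 · (1/1700) = 169/20.
E[α(G)] ≥ n − E[|E(G)|] = 170 − 169/20 = 3231/20.
Numerically: ≈ 161.5500.
(This is only a lower bound; the true E[α(G)] may be larger.)

E[α(G)] ≥ 3231/20 ≈ 161.5500.


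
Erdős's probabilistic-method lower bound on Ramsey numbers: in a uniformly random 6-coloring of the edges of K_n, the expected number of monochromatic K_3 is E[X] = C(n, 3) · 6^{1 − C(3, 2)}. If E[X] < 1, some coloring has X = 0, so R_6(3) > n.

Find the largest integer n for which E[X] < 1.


We need C(n, 3) · 6^{1 − 3} < 1, i.e. C(n, 3) < 6^{3 − 1} = 36.
Check values of n near the boundary:
  n = 5: C(5, 3) = 10; 10 < 36? YES
  n = 6: C(6, 3) = 20; 20 < 36? YES
  n = 7: C(7, 3) = 35; 35 < 36? YES
  n = 8: C(8, 3) = 56; 56 < 36? NO
  n = 9: C(9, 3) = 84; 84 < 36? NO
The largest n with C(n, 3) < 36 is n = 7 (where E[X] = 35/36 ≈ 0.972). Hence R_6(3) > 7, i.e. R_6(3) ≥ 8.

Largest n = 7; hence R_6(3) > 7.


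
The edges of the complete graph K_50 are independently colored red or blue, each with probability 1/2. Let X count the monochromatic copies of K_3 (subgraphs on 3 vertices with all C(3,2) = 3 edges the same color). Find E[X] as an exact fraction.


Let X = Σ_S X_S over the C(50, 3) = 19600 subsets S of size 3, where X_S = 1 if the K_3 on S is monochromatic.
For a fixed S, the K_3 on S has C(3, 2) = 3 edges. P[all 3 edges red] = (1/2)^3, and likewise for blue, so P[monochromatic] = 2·(1/2)^3 = 2^{1 − 3} = 1/4.
By linearity of expectation: E[X] = C(50, 3) · 2^{1 − 3} = 19600 · 1/4 = 4900.
Numerically: E[X] ≈ 4900.000000.

E[X] = C(50,3)·2^(1−C(3,2)) = 4900 ≈ 4900.000000.


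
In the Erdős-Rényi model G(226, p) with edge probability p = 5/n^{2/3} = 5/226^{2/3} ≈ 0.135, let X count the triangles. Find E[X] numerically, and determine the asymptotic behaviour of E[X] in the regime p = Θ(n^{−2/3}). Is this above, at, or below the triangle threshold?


Number of potential triangles: C(226, 3) = 1898400.
Each occurs with probability p³ ≈ (0.135)³ ≈ 2.44733e-03.
By linearity: E[X] = C(226, 3)·p³ ≈ 1898400 · 2.44733e-03 ≈ 4646.018.
Since α = 2/3 < 1, p = c/n^{2/3} ≫ 1/n is above the triangle threshold p ~ 1/n. Asymptotically E[X] ~ (c³/6)·n^{3(1−α)} = (5³/6)·n^{1} → ∞; triangles are abundant w.h.p.

E[X] ≈ 4646.018; in regime p = Θ(1/n^{2/3}) E[X] diverges (above the triangle threshold p ~ 1/n).


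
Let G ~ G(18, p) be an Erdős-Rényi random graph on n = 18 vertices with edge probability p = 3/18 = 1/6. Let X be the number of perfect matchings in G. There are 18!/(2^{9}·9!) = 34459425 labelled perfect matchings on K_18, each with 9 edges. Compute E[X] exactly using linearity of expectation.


K_18 has 18!/(2^{9}·9!) = 34459425 labelled perfect matchings.
For each such perfect matching H, let X_H = 1 if all 9 edges of H are present in G. Then P[X_H = 1] = p^{9} = (1/6)^{9} = 1/10077696.
Summing the indicators: E[X] = Σ_H E[X_H] = 34459425 · p^{9} = 34459425 · 1/10077696 = 425425/124416.
Numerically: E[X] ≈ 3.41938.

E[X] = 34459425 · (1/6)^{9} = 425425/124416 ≈ 3.41938.


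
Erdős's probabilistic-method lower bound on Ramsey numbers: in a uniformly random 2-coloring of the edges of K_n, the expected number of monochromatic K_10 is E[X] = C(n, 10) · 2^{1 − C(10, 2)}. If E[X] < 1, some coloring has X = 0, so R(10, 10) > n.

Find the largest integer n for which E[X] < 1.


We need C(n, 10) · 2^{1 − 45} < 1, i.e. C(n, 10) < 2^{45 − 1} = 17592186044416.
Check values of n near the boundary:
  n = 97: C(97, 10) = 12576469727536; 12576469727536 < 17592186044416? YES
  n = 98: C(98, 10) = 14005614014756; 14005614014756 < 17592186044416? YES
  n = 99: C(99, 10) = 15579278510796; 15579278510796 < 17592186044416? YES
  n = 100: C(100, 10) = 17310309456440; 17310309456440 < 17592186044416? YES
  n = 101: C(101, 10) = 19212541264840; 19212541264840 < 17592186044416? NO
  n = 102: C(102, 10) = 21300860967540; 21300860967540 < 17592186044416? NO
The largest n with C(n, 10) < 17592186044416 is n = 100 (where E[X] = 2163788682055/2199023255552 ≈ 0.98398). Hence R(10, 10) > 100, i.e. R(10, 10) ≥ 101.

Largest n = 100; hence R(10, 10) > 100.


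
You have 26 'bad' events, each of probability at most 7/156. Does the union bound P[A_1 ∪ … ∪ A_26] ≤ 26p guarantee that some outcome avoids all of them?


Union bound: P[∪_{i=1}^{26} A_i] ≤ Σ_i P[A_i] ≤ 26·p = 26·(7/156) = 7/6.
Numerically: 7/6 ≈ 1.166667.
Is 7/6 < 1? NO.
Since the bound 7/6 is ≥ 1, the union bound is uninformative here; it does NOT by itself certify existence.

26·p = 7/6 ≈ 1.166667; existence NOT certified by the union bound.


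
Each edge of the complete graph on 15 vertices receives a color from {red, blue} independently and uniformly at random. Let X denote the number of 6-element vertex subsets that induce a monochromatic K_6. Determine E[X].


Let X = Σ_S X_S over the C(15, 6) = 5005 subsets S of size 6, where X_S = 1 if the K_6 on S is monochromatic.
For a fixed S, the K_6 on S has C(6, 2) = 15 edges. P[all 15 edges red] = (1/2)^15, and likewise for blue, so P[monochromatic] = 2·(1/2)^15 = 2^{1 − 15} = 1/16384.
By linearity: E[X] = C(15, 6) · 2^{1 − 15} = 5005 · 1/16384 = 5005/16384.
Numerically: E[X] ≈ 0.305.

E[X] = C(15,6)·2^(1−C(6,2)) = 5005/16384 ≈ 0.305.


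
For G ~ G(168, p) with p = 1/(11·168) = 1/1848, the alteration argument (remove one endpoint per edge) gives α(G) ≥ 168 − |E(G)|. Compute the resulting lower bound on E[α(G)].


E[|E(G)|] = C(168, 2)·p = 14028 · (1/1848) = 167/22.
E[α(G)] ≥ n − E[|E(G)|] = 168 − 167/22 = 3529/22.
Numerically: ≈ 160.40909.
(This is only a lower bound; the true E[α(G)] may be larger.)

E[α(G)] ≥ 3529/22 ≈ 160.40909.


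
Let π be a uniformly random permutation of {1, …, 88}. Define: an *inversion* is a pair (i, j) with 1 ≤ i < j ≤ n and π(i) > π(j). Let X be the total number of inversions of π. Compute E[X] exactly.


Write X = Σ X_I over the C(88, 2) = 3828 pairs i < j, with X_I the indicator of one inversion.
There are 3828 indicators.
For each fixed pair i < j, the values π(i) and π(j) are two distinct elements of {1, …, 88} in uniformly random order; by symmetry P[π(i) > π(j)] = 1/2.
By linearity: E[X] = 3828 · (1/2) = C(88, 2) · (1/2) = 3828/2 = 1914 ≈ 1914.000000.

E[X] = 1914 = 1914.000000.


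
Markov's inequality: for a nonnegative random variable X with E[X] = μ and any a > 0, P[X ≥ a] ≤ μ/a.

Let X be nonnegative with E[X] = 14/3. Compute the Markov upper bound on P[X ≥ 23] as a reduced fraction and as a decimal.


μ = E[X] = 14/3, a = 23.
Markov: P[X ≥ 23] ≤ μ/a = (14/3)/23 = 14/69.
Numerically: ≈ 0.20290.
(Since a = 23 > μ = 4.66667, the bound 14/69 is < 1 and informative.)

P[X ≥ 23] ≤ 14/69 ≈ 0.20290.
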